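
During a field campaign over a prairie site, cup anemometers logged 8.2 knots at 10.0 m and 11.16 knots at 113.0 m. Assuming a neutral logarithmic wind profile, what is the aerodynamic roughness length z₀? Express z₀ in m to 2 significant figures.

z₀ ≈ 0.012 m

Log law: V(z) ∝ ln(z/z₀). With r = V₁/V₂ = 8.2/11.16 = 0.73477,
r · ln(z₂/z₀) = ln(z₁/z₀) ⇒ ln z₀ = (ln z₁ − r·ln z₂)/(1 − r)
ln z₀ = (2.30259 − 0.73477×4.72739) / 0.26523 = -4.4148
z₀ = exp(-4.4148) = 0.01210 m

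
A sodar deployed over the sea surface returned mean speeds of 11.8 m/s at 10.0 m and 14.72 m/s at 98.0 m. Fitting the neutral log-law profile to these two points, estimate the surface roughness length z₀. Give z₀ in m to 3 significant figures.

Log law: V(z) ∝ ln(z/z₀). With r = V₁/V₂ = 11.8/14.72 = 0.80163,
r · ln(z₂/z₀) = ln(z₁/z₀) ⇒ ln z₀ = (ln z₁ − r·ln z₂)/(1 − r)
ln z₀ = (2.30259 − 0.80163×4.58497) / 0.19837 = -6.9207
z₀ = exp(-6.9207) = 0.0009871 m

z₀ ≈ 0.000987 m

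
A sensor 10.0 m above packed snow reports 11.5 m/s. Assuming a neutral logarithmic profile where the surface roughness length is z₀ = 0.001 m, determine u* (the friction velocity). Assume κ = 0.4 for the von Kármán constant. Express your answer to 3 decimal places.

Log law: V(z) = (u*/κ) · ln(z/z₀) ⇒ u* = κ · V / ln(z/z₀)
u* = 0.4 × 11.5 / ln(10.0/0.001) = 0.4 × 11.5 / 9.2103
   = 4.6000 / 9.2103 = 0.4994 m/s

u* ≈ 0.499 m/s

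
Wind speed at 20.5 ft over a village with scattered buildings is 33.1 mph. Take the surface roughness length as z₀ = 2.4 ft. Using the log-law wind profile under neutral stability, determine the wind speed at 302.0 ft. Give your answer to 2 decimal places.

Log law: V(z) ∝ ln(z/z₀), so V₂/V₁ = ln(z₂/z₀) / ln(z₁/z₀).
ln(302.0/2.4) = 4.8350, ln(20.5/2.4) = 2.1450
V₂ = 33.1 × 4.8350/2.1450 = 33.1 × 2.2541 = 74.6109 mph

74.61 mph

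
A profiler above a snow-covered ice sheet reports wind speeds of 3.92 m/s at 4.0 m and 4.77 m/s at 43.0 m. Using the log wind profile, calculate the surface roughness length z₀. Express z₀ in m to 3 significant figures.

z₀ ≈ 0.0000701 m

Log law: V(z) ∝ ln(z/z₀). With r = V₁/V₂ = 3.92/4.77 = 0.82180,
r · ln(z₂/z₀) = ln(z₁/z₀) ⇒ ln z₀ = (ln z₁ − r·ln z₂)/(1 − r)
ln z₀ = (1.38629 − 0.82180×3.76120) / 0.17820 = -9.5662
z₀ = exp(-9.5662) = 0.00007006 m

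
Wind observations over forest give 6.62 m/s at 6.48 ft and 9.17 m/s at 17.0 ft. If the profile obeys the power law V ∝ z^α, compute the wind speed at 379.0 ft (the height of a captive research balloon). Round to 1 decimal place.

26.2 m/s

First find α: α = ln(V₂/V₁)/ln(z₂/z₁) = ln(9.17/6.62)/ln(17.0/6.48) = 0.32584/0.96449 = 0.3378
Extrapolate from 17.0 ft to 379.0 ft: V₃ = 9.17 × (379.0/17.0)^0.3378 = 9.17 × 2.8541 = 26.1721 m/s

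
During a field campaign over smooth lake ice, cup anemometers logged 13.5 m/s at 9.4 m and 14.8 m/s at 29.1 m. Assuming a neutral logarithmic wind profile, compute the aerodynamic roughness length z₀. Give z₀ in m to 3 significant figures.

z₀ ≈ 0.0000753 m

Log law: V(z) ∝ ln(z/z₀). With r = V₁/V₂ = 13.5/14.8 = 0.91216,
r · ln(z₂/z₀) = ln(z₁/z₀) ⇒ ln z₀ = (ln z₁ − r·ln z₂)/(1 − r)
ln z₀ = (2.24071 − 0.91216×3.37074) / 0.08784 = -9.4942
z₀ = exp(-9.4942) = 0.00007529 m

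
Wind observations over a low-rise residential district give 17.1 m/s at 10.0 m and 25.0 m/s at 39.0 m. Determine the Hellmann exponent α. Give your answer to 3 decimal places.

Power law: V₂/V₁ = (z₂/z₁)^α ⇒ α = ln(V₂/V₁) / ln(z₂/z₁)
α = ln(25.0/17.1) / ln(39.0/10.0) = ln(1.4620) / ln(3.9000)
  = 0.37980 / 1.36098 = 0.27906

α ≈ 0.279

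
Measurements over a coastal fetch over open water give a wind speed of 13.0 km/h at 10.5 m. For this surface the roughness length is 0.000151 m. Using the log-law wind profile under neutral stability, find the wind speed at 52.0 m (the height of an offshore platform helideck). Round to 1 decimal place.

14.9 km/h

Log law: V(z) ∝ ln(z/z₀), so V₂/V₁ = ln(z₂/z₀) / ln(z₁/z₀).
ln(52.0/0.000151) = 12.7495, ln(10.5/0.000151) = 11.1496
V₂ = 13.0 × 12.7495/11.1496 = 13.0 × 1.1435 = 14.8654 km/h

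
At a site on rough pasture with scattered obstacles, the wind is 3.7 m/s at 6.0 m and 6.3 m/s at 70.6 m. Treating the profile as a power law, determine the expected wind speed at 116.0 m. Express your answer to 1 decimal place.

First find α: α = ln(V₂/V₁)/ln(z₂/z₁) = ln(6.3/3.7)/ln(70.6/6.0) = 0.53222/2.46527 = 0.2159
Extrapolate from 70.6 m to 116.0 m: V₃ = 6.3 × (116.0/70.6)^0.2159 = 6.3 × 1.1132 = 7.0129 m/s

7.0 m/s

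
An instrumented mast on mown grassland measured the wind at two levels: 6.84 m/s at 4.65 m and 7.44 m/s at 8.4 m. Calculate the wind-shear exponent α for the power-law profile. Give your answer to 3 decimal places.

α ≈ 0.142

Power law: V₂/V₁ = (z₂/z₁)^α ⇒ α = ln(V₂/V₁) / ln(z₂/z₁)
α = ln(7.44/6.84) / ln(8.4/4.65) = ln(1.0877) / ln(1.8065)
  = 0.08408 / 0.59136 = 0.14218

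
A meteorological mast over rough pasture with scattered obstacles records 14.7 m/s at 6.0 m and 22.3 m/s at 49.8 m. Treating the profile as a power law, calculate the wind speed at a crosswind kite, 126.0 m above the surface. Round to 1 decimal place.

26.8 m/s

First find α: α = ln(V₂/V₁)/ln(z₂/z₁) = ln(22.3/14.7)/ln(49.8/6.0) = 0.41674/2.11626 = 0.1969
Extrapolate from 49.8 m to 126.0 m: V₃ = 22.3 × (126.0/49.8)^0.1969 = 22.3 × 1.2006 = 26.7727 m/s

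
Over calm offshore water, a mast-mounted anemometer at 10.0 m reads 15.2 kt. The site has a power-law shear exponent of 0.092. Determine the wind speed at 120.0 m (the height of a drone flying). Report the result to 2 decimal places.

Power-law profile: V₂ = V₁ · (z₂/z₁)^α
V₂ = 15.2 × (120.0/10.0)^0.092 = 15.2 × (12.0000)^0.092
    = 15.2 × 1.2569 = 19.1042 kt

19.10 kt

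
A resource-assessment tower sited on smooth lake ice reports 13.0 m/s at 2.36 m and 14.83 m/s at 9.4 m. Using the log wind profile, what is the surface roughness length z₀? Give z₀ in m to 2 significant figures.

z₀ ≈ 0.00013 m

Log law: V(z) ∝ ln(z/z₀). With r = V₁/V₂ = 13.0/14.83 = 0.87660,
r · ln(z₂/z₀) = ln(z₁/z₀) ⇒ ln z₀ = (ln z₁ − r·ln z₂)/(1 − r)
ln z₀ = (0.85866 − 0.87660×2.24071) / 0.12340 = -8.9592
z₀ = exp(-8.9592) = 0.0001286 m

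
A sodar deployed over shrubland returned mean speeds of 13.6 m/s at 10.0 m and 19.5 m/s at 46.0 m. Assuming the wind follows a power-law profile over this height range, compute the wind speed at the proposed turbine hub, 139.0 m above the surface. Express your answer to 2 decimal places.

25.32 m/s

First find α: α = ln(V₂/V₁)/ln(z₂/z₁) = ln(19.5/13.6)/ln(46.0/10.0) = 0.36034/1.52606 = 0.2361
Extrapolate from 46.0 m to 139.0 m: V₃ = 19.5 × (139.0/46.0)^0.2361 = 19.5 × 1.2984 = 25.3184 m/s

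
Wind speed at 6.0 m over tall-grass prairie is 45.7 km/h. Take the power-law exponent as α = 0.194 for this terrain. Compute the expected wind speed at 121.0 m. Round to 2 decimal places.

Power-law profile: V₂ = V₁ · (z₂/z₁)^α
V₂ = 45.7 × (121.0/6.0)^0.194 = 45.7 × (20.1667)^0.194
    = 45.7 × 1.7910 = 81.8493 km/h

81.85 km/h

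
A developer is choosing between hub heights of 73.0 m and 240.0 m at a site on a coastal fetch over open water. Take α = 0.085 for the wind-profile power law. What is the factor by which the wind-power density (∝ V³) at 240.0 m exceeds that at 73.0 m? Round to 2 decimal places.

1.35

Speed ratio: V_B/V_A = (z_B/z_A)^α = (240.0/73.0)^0.085 = (3.2877)^0.085 = 1.10646
Power-density ratio: P_B/P_A = (V_B/V_A)³ = (1.10646)³ = 1.35459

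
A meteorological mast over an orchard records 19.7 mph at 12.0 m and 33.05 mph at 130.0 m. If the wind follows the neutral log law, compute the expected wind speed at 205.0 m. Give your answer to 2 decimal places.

Log law: V ∝ ln(z/z₀). From the pair, with r = V₁/V₂ = 0.59607,
ln z₀ = (ln z₁ − r·ln z₂)/(1 − r) = (2.4849 − 0.59607×4.8675)/0.40393 = -1.0310 → z₀ = 0.3566 m
V₃ = V₁ · ln(z₃/z₀)/ln(z₁/z₀) = 19.7 × 6.3540/3.5159 = 35.6021 mph

35.60 mph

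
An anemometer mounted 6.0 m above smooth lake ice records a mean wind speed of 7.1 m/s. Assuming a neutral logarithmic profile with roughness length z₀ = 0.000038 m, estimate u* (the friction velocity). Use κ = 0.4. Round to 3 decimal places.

u* ≈ 0.237 m/s

Log law: V(z) = (u*/κ) · ln(z/z₀) ⇒ u* = κ · V / ln(z/z₀)
u* = 0.4 × 7.1 / ln(6.0/0.000038) = 0.4 × 7.1 / 11.9697
   = 2.8400 / 11.9697 = 0.2373 m/s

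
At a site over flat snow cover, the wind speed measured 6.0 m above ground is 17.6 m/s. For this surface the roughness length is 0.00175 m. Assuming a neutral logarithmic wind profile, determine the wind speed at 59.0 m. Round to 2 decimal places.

22.54 m/s

Log law: V(z) ∝ ln(z/z₀), so V₂/V₁ = ln(z₂/z₀) / ln(z₁/z₀).
ln(59.0/0.00175) = 10.4257, ln(6.0/0.00175) = 8.1399
V₂ = 17.6 × 10.4257/8.1399 = 17.6 × 1.2808 = 22.5423 m/s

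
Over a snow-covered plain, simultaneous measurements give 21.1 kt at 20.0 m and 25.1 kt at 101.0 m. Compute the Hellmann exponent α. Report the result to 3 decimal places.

α ≈ 0.107

Power law: V₂/V₁ = (z₂/z₁)^α ⇒ α = ln(V₂/V₁) / ln(z₂/z₁)
α = ln(25.1/21.1) / ln(101.0/20.0) = ln(1.1896) / ln(5.0500)
  = 0.17359 / 1.61939 = 0.10720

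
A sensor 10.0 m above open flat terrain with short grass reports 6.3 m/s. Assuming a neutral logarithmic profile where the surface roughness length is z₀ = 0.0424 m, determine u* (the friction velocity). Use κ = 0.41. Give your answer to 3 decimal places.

Log law: V(z) = (u*/κ) · ln(z/z₀) ⇒ u* = κ · V / ln(z/z₀)
u* = 0.41 × 6.3 / ln(10.0/0.0424) = 0.41 × 6.3 / 5.4632
   = 2.5830 / 5.4632 = 0.4728 m/s

u* ≈ 0.473 m/s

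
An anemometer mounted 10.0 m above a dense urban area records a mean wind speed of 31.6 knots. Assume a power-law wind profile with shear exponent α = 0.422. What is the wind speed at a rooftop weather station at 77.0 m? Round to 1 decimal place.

Power-law profile: V₂ = V₁ · (z₂/z₁)^α
V₂ = 31.6 × (77.0/10.0)^0.422 = 31.6 × (7.7000)^0.422
    = 31.6 × 2.3665 = 74.7801 knots

74.8 knots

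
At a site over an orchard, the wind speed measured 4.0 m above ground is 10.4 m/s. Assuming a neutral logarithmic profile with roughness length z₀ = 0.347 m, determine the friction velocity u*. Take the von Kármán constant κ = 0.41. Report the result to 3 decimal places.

u* ≈ 1.744 m/s

Log law: V(z) = (u*/κ) · ln(z/z₀) ⇒ u* = κ · V / ln(z/z₀)
u* = 0.41 × 10.4 / ln(4.0/0.347) = 0.41 × 10.4 / 2.4447
   = 4.2640 / 2.4447 = 1.7442 m/s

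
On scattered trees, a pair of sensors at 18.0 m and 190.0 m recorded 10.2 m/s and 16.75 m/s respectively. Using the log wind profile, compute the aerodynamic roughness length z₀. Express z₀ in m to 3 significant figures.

z₀ ≈ 0.459 m

Log law: V(z) ∝ ln(z/z₀). With r = V₁/V₂ = 10.2/16.75 = 0.60896,
r · ln(z₂/z₀) = ln(z₁/z₀) ⇒ ln z₀ = (ln z₁ − r·ln z₂)/(1 − r)
ln z₀ = (2.89037 − 0.60896×5.24702) / 0.39104 = -0.7795
z₀ = exp(-0.7795) = 0.4586 m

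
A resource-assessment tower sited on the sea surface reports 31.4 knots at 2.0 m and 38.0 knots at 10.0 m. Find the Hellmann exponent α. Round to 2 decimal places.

α ≈ 0.12

Power law: V₂/V₁ = (z₂/z₁)^α ⇒ α = ln(V₂/V₁) / ln(z₂/z₁)
α = ln(38.0/31.4) / ln(10.0/2.0) = ln(1.2102) / ln(5.0000)
  = 0.19078 / 1.60944 = 0.11854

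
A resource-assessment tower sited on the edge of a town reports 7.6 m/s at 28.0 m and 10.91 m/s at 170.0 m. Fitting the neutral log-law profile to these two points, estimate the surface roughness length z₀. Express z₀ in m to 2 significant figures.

Log law: V(z) ∝ ln(z/z₀). With r = V₁/V₂ = 7.6/10.91 = 0.69661,
r · ln(z₂/z₀) = ln(z₁/z₀) ⇒ ln z₀ = (ln z₁ − r·ln z₂)/(1 − r)
ln z₀ = (3.33220 − 0.69661×5.13580) / 0.30339 = -0.8090
z₀ = exp(-0.8090) = 0.4453 m

z₀ ≈ 0.45 m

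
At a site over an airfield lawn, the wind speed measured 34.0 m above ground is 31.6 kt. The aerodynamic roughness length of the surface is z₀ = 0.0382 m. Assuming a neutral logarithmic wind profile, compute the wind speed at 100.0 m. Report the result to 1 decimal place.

Log law: V(z) ∝ ln(z/z₀), so V₂/V₁ = ln(z₂/z₀) / ln(z₁/z₀).
ln(100.0/0.0382) = 7.8701, ln(34.0/0.0382) = 6.7913
V₂ = 31.6 × 7.8701/6.7913 = 31.6 × 1.1589 = 36.6197 kt

36.6 kt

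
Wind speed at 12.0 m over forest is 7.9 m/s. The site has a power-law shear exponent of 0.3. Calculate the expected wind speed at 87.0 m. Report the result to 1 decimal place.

14.3 m/s

Power-law profile: V₂ = V₁ · (z₂/z₁)^α
V₂ = 7.9 × (87.0/12.0)^0.3 = 7.9 × (7.2500)^0.3
    = 7.9 × 1.8118 = 14.3129 m/s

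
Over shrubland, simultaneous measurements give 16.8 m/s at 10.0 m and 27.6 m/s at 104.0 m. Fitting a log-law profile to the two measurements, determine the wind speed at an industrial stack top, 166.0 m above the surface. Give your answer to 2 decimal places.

29.76 m/s

Log law: V ∝ ln(z/z₀). From the pair, with r = V₁/V₂ = 0.60870,
ln z₀ = (ln z₁ − r·ln z₂)/(1 − r) = (2.3026 − 0.60870×4.6444)/0.39130 = -1.3402 → z₀ = 0.2618 m
V₃ = V₁ · ln(z₃/z₀)/ln(z₁/z₀) = 16.8 × 6.4522/3.6428 = 29.7565 m/s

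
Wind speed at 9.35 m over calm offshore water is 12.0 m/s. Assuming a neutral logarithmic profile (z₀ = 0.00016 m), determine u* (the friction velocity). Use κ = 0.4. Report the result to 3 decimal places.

Log law: V(z) = (u*/κ) · ln(z/z₀) ⇒ u* = κ · V / ln(z/z₀)
u* = 0.4 × 12.0 / ln(9.35/0.00016) = 0.4 × 12.0 / 10.9757
   = 4.8000 / 10.9757 = 0.4373 m/s

u* ≈ 0.437 m/s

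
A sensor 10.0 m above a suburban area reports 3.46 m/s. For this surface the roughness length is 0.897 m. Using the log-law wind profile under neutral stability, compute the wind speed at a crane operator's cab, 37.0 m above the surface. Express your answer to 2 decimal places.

Log law: V(z) ∝ ln(z/z₀), so V₂/V₁ = ln(z₂/z₀) / ln(z₁/z₀).
ln(37.0/0.897) = 3.7196, ln(10.0/0.897) = 2.4113
V₂ = 3.46 × 3.7196/2.4113 = 3.46 × 1.5426 = 5.3374 m/s

5.34 m/s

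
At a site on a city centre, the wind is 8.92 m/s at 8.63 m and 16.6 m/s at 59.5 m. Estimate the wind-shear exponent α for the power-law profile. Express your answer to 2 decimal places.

α ≈ 0.32

Power law: V₂/V₁ = (z₂/z₁)^α ⇒ α = ln(V₂/V₁) / ln(z₂/z₁)
α = ln(16.6/8.92) / ln(59.5/8.63) = ln(1.8610) / ln(6.8946)
  = 0.62111 / 1.93073 = 0.32169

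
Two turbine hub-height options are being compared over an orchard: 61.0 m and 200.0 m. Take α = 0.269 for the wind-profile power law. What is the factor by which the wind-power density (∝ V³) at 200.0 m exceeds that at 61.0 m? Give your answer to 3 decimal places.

2.607

Speed ratio: V_B/V_A = (z_B/z_A)^α = (200.0/61.0)^0.269 = (3.2787)^0.269 = 1.37633
Power-density ratio: P_B/P_A = (V_B/V_A)³ = (1.37633)³ = 2.60717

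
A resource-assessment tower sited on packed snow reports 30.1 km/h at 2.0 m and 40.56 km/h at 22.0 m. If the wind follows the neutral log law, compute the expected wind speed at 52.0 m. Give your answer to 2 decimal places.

44.31 km/h

Log law: V ∝ ln(z/z₀). From the pair, with r = V₁/V₂ = 0.74211,
ln z₀ = (ln z₁ − r·ln z₂)/(1 − r) = (0.6931 − 0.74211×3.0910)/0.25789 = -6.2071 → z₀ = 0.002015 m
V₃ = V₁ · ln(z₃/z₀)/ln(z₁/z₀) = 30.1 × 10.1583/6.9003 = 44.3123 km/h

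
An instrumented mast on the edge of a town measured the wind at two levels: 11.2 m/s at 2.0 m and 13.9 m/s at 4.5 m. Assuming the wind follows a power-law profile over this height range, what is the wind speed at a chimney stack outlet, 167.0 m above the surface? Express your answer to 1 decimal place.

36.4 m/s

First find α: α = ln(V₂/V₁)/ln(z₂/z₁) = ln(13.9/11.2)/ln(4.5/2.0) = 0.21598/0.81093 = 0.2663
Extrapolate from 4.5 m to 167.0 m: V₃ = 13.9 × (167.0/4.5)^0.2663 = 13.9 × 2.6182 = 36.3932 m/s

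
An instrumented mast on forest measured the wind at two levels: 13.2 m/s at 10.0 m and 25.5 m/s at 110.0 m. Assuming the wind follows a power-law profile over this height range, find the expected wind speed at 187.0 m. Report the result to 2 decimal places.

First find α: α = ln(V₂/V₁)/ln(z₂/z₁) = ln(25.5/13.2)/ln(110.0/10.0) = 0.65846/2.39790 = 0.2746
Extrapolate from 110.0 m to 187.0 m: V₃ = 25.5 × (187.0/110.0)^0.2746 = 25.5 × 1.1569 = 29.5000 m/s

29.50 m/s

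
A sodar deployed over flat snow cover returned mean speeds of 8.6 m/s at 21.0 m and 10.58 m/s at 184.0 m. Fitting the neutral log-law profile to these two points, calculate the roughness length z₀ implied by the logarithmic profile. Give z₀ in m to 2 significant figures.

z₀ ≈ 0.0017 m

Log law: V(z) ∝ ln(z/z₀). With r = V₁/V₂ = 8.6/10.58 = 0.81285,
r · ln(z₂/z₀) = ln(z₁/z₀) ⇒ ln z₀ = (ln z₁ − r·ln z₂)/(1 − r)
ln z₀ = (3.04452 − 0.81285×5.21494) / 0.18715 = -6.3825
z₀ = exp(-6.3825) = 0.001691 m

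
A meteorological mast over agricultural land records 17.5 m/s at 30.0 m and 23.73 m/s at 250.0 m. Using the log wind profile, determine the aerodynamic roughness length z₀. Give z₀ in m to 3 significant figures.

z₀ ≈ 0.0777 m

Log law: V(z) ∝ ln(z/z₀). With r = V₁/V₂ = 17.5/23.73 = 0.73746,
r · ln(z₂/z₀) = ln(z₁/z₀) ⇒ ln z₀ = (ln z₁ − r·ln z₂)/(1 − r)
ln z₀ = (3.40120 − 0.73746×5.52146) / 0.26254 = -2.5546
z₀ = exp(-2.5546) = 0.07772 m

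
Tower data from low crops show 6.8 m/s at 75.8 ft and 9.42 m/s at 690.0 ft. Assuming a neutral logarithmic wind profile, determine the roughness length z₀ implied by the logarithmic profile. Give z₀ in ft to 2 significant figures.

z₀ ≈ 0.25 ft

Log law: V(z) ∝ ln(z/z₀). With r = V₁/V₂ = 6.8/9.42 = 0.72187,
r · ln(z₂/z₀) = ln(z₁/z₀) ⇒ ln z₀ = (ln z₁ − r·ln z₂)/(1 − r)
ln z₀ = (4.32810 − 0.72187×6.53669) / 0.27813 = -1.4041
z₀ = exp(-1.4041) = 0.2456 ft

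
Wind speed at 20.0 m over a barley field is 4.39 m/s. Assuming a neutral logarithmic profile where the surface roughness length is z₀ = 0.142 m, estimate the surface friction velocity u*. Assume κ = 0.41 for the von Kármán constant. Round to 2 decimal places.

Log law: V(z) = (u*/κ) · ln(z/z₀) ⇒ u* = κ · V / ln(z/z₀)
u* = 0.41 × 4.39 / ln(20.0/0.142) = 0.41 × 4.39 / 4.9477
   = 1.7999 / 4.9477 = 0.3638 m/s

u* ≈ 0.36 m/s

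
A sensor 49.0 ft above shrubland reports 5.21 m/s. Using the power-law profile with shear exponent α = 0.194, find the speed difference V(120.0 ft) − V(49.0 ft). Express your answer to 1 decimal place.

1.0 m/s

Power law: V₂ = V₁ · (z₂/z₁)^α = 5.21 × (2.4490)^0.194 = 6.1987 m/s
ΔV = 6.1987 − 5.21 = 0.9887 m/s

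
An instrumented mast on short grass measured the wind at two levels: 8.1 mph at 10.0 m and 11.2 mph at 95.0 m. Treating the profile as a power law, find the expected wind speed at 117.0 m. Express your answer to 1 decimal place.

11.5 mph

First find α: α = ln(V₂/V₁)/ln(z₂/z₁) = ln(11.2/8.1)/ln(95.0/10.0) = 0.32405/2.25129 = 0.1439
Extrapolate from 95.0 m to 117.0 m: V₃ = 11.2 × (117.0/95.0)^0.1439 = 11.2 × 1.0304 = 11.5409 mph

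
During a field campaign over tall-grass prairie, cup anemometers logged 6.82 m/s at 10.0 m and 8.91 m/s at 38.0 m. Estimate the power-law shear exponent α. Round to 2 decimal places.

Power law: V₂/V₁ = (z₂/z₁)^α ⇒ α = ln(V₂/V₁) / ln(z₂/z₁)
α = ln(8.91/6.82) / ln(38.0/10.0) = ln(1.3065) / ln(3.8000)
  = 0.26731 / 1.33500 = 0.20024

α ≈ 0.20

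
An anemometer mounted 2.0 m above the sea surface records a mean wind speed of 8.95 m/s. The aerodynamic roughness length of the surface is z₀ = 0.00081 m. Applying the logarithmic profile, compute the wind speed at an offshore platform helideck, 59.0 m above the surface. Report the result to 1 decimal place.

Log law: V(z) ∝ ln(z/z₀), so V₂/V₁ = ln(z₂/z₀) / ln(z₁/z₀).
ln(59.0/0.00081) = 11.1960, ln(2.0/0.00081) = 7.8116
V₂ = 8.95 × 11.1960/7.8116 = 8.95 × 1.4333 = 12.8276 m/s

12.8 m/s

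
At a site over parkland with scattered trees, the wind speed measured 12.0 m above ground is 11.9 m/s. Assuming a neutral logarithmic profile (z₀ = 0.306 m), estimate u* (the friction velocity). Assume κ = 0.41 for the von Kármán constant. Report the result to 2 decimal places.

Log law: V(z) = (u*/κ) · ln(z/z₀) ⇒ u* = κ · V / ln(z/z₀)
u* = 0.41 × 11.9 / ln(12.0/0.306) = 0.41 × 11.9 / 3.6691
   = 4.8790 / 3.6691 = 1.3298 m/s

u* ≈ 1.33 m/s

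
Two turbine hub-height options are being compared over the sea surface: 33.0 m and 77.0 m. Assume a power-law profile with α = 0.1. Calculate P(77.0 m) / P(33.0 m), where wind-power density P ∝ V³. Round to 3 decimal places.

1.289

Speed ratio: V_B/V_A = (z_B/z_A)^α = (77.0/33.0)^0.1 = (2.3333)^0.1 = 1.08842
Power-density ratio: P_B/P_A = (V_B/V_A)³ = (1.08842)³ = 1.28942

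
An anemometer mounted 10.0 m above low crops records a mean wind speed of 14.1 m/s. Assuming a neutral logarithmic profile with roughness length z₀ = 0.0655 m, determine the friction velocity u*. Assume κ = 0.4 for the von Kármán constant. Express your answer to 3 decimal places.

u* ≈ 1.122 m/s

Log law: V(z) = (u*/κ) · ln(z/z₀) ⇒ u* = κ · V / ln(z/z₀)
u* = 0.4 × 14.1 / ln(10.0/0.0655) = 0.4 × 14.1 / 5.0283
   = 5.6400 / 5.0283 = 1.1217 m/s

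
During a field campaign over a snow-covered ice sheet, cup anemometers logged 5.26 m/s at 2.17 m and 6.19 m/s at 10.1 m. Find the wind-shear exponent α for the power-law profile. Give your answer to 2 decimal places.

α ≈ 0.11

Power law: V₂/V₁ = (z₂/z₁)^α ⇒ α = ln(V₂/V₁) / ln(z₂/z₁)
α = ln(6.19/5.26) / ln(10.1/2.17) = ln(1.1768) / ln(4.6544)
  = 0.16280 / 1.53781 = 0.10587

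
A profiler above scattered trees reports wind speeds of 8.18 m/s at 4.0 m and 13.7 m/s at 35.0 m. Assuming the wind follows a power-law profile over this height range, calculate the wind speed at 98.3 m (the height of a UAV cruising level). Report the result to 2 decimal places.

First find α: α = ln(V₂/V₁)/ln(z₂/z₁) = ln(13.7/8.18)/ln(35.0/4.0) = 0.51570/2.16905 = 0.2378
Extrapolate from 35.0 m to 98.3 m: V₃ = 13.7 × (98.3/35.0)^0.2378 = 13.7 × 1.2783 = 17.5126 m/s

17.51 m/s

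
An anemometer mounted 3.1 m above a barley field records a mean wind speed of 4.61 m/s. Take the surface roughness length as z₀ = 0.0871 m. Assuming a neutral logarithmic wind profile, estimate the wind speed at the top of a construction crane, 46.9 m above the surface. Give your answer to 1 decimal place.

Log law: V(z) ∝ ln(z/z₀), so V₂/V₁ = ln(z₂/z₀) / ln(z₁/z₀).
ln(46.9/0.0871) = 6.2887, ln(3.1/0.0871) = 3.5721
V₂ = 4.61 × 6.2887/3.5721 = 4.61 × 1.7605 = 8.1159 m/s

8.1 m/s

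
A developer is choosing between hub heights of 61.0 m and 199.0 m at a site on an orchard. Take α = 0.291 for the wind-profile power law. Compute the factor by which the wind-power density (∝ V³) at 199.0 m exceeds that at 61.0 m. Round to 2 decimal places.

2.81

Speed ratio: V_B/V_A = (z_B/z_A)^α = (199.0/61.0)^0.291 = (3.2623)^0.291 = 1.41070
Power-density ratio: P_B/P_A = (V_B/V_A)³ = (1.41070)³ = 2.80741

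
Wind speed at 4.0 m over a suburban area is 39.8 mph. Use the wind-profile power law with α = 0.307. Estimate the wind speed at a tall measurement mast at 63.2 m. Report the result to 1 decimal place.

92.9 mph

Power-law profile: V₂ = V₁ · (z₂/z₁)^α
V₂ = 39.8 × (63.2/4.0)^0.307 = 39.8 × (15.8000)^0.307
    = 39.8 × 2.3334 = 92.8690 mph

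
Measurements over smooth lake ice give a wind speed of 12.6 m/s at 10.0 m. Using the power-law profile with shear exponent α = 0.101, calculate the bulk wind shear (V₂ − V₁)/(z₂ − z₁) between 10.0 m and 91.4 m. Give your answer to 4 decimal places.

Power law: V₂ = V₁ · (z₂/z₁)^α = 12.6 × (9.1400)^0.101 = 15.7553 m/s
ΔV/Δz = (15.7553 − 12.6)/(91.4 − 10.0) = 3.1553/81.4000 = 0.03876 m/s/m

0.0388 m/s/m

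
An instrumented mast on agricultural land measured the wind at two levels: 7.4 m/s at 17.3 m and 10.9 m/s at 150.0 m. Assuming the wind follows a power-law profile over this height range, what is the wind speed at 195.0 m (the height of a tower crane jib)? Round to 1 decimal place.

11.4 m/s

First find α: α = ln(V₂/V₁)/ln(z₂/z₁) = ln(10.9/7.4)/ln(150.0/17.3) = 0.38728/2.15993 = 0.1793
Extrapolate from 150.0 m to 195.0 m: V₃ = 10.9 × (195.0/150.0)^0.1793 = 10.9 × 1.0482 = 11.4250 m/s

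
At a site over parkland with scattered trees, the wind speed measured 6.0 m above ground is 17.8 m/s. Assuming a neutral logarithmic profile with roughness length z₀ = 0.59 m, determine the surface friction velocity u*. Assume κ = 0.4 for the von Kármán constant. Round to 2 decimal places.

Log law: V(z) = (u*/κ) · ln(z/z₀) ⇒ u* = κ · V / ln(z/z₀)
u* = 0.4 × 17.8 / ln(6.0/0.59) = 0.4 × 17.8 / 2.3194
   = 7.1200 / 2.3194 = 3.0698 m/s

u* ≈ 3.07 m/s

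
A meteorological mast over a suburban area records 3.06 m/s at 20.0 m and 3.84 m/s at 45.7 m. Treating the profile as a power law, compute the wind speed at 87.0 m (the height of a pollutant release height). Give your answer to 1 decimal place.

First find α: α = ln(V₂/V₁)/ln(z₂/z₁) = ln(3.84/3.06)/ln(45.7/20.0) = 0.22706/0.82637 = 0.2748
Extrapolate from 45.7 m to 87.0 m: V₃ = 3.84 × (87.0/45.7)^0.2748 = 3.84 × 1.1935 = 4.5831 m/s

4.6 m/s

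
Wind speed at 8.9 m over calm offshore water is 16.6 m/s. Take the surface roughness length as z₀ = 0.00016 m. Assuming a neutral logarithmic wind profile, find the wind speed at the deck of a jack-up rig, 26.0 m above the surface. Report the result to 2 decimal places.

18.23 m/s

Log law: V(z) ∝ ln(z/z₀), so V₂/V₁ = ln(z₂/z₀) / ln(z₁/z₀).
ln(26.0/0.00016) = 11.9984, ln(8.9/0.00016) = 10.9264
V₂ = 16.6 × 11.9984/10.9264 = 16.6 × 1.0981 = 18.2287 m/s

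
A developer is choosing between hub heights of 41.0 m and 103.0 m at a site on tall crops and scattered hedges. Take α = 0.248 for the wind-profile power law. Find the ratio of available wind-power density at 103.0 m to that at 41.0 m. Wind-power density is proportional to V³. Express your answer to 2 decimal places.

Speed ratio: V_B/V_A = (z_B/z_A)^α = (103.0/41.0)^0.248 = (2.5122)^0.248 = 1.25665
Power-density ratio: P_B/P_A = (V_B/V_A)³ = (1.25665)³ = 1.98445

1.98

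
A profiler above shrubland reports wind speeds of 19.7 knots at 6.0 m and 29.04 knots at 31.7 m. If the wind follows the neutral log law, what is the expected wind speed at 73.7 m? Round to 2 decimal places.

33.77 knots

Log law: V ∝ ln(z/z₀). From the pair, with r = V₁/V₂ = 0.67837,
ln z₀ = (ln z₁ − r·ln z₂)/(1 − r) = (1.7918 − 0.67837×3.4563)/0.32163 = -1.7191 → z₀ = 0.1792 m
V₃ = V₁ · ln(z₃/z₀)/ln(z₁/z₀) = 19.7 × 6.0191/3.5109 = 33.7740 knots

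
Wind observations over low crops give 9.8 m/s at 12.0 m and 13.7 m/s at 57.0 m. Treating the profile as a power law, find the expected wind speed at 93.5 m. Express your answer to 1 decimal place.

15.2 m/s

First find α: α = ln(V₂/V₁)/ln(z₂/z₁) = ln(13.7/9.8)/ln(57.0/12.0) = 0.33501/1.55814 = 0.2150
Extrapolate from 57.0 m to 93.5 m: V₃ = 13.7 × (93.5/57.0)^0.2150 = 13.7 × 1.1123 = 15.2382 m/s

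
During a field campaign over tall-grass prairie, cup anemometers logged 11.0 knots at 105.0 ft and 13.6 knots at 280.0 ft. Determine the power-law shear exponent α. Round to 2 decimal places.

Power law: V₂/V₁ = (z₂/z₁)^α ⇒ α = ln(V₂/V₁) / ln(z₂/z₁)
α = ln(13.6/11.0) / ln(280.0/105.0) = ln(1.2364) / ln(2.6667)
  = 0.21217 / 0.98083 = 0.21632

α ≈ 0.22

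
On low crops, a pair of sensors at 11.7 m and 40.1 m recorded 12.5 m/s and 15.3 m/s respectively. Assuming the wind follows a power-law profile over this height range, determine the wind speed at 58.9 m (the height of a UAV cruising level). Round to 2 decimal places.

First find α: α = ln(V₂/V₁)/ln(z₂/z₁) = ln(15.3/12.5)/ln(40.1/11.7) = 0.20212/1.23179 = 0.1641
Extrapolate from 40.1 m to 58.9 m: V₃ = 15.3 × (58.9/40.1)^0.1641 = 15.3 × 1.0651 = 16.2963 m/s

16.30 m/s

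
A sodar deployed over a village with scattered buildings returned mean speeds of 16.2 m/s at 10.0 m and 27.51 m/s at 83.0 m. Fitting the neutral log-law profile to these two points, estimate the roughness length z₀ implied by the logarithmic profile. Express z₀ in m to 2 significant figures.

Log law: V(z) ∝ ln(z/z₀). With r = V₁/V₂ = 16.2/27.51 = 0.58888,
r · ln(z₂/z₀) = ln(z₁/z₀) ⇒ ln z₀ = (ln z₁ − r·ln z₂)/(1 − r)
ln z₀ = (2.30259 − 0.58888×4.41884) / 0.41112 = -0.7287
z₀ = exp(-0.7287) = 0.4826 m

z₀ ≈ 0.48 m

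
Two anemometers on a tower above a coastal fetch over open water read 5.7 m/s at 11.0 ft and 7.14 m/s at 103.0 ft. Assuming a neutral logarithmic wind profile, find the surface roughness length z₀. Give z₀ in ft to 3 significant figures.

z₀ ≈ 0.00157 ft

Log law: V(z) ∝ ln(z/z₀). With r = V₁/V₂ = 5.7/7.14 = 0.79832,
r · ln(z₂/z₀) = ln(z₁/z₀) ⇒ ln z₀ = (ln z₁ − r·ln z₂)/(1 − r)
ln z₀ = (2.39790 − 0.79832×4.63473) / 0.20168 = -6.4562
z₀ = exp(-6.4562) = 0.001571 ft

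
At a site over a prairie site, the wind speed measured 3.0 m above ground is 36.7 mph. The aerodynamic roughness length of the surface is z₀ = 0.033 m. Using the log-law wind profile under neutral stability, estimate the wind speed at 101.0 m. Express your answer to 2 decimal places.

Log law: V(z) ∝ ln(z/z₀), so V₂/V₁ = ln(z₂/z₀) / ln(z₁/z₀).
ln(101.0/0.033) = 8.0264, ln(3.0/0.033) = 4.5099
V₂ = 36.7 × 8.0264/4.5099 = 36.7 × 1.7797 = 65.3164 mph

65.32 mph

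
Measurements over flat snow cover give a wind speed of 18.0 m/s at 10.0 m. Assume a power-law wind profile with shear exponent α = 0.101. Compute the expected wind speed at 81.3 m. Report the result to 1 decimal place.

22.2 m/s

Power-law profile: V₂ = V₁ · (z₂/z₁)^α
V₂ = 18.0 × (81.3/10.0)^0.101 = 18.0 × (8.1300)^0.101
    = 18.0 × 1.2357 = 22.2429 m/s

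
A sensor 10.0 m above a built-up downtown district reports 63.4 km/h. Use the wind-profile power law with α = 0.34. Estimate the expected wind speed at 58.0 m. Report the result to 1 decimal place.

Power-law profile: V₂ = V₁ · (z₂/z₁)^α
V₂ = 63.4 × (58.0/10.0)^0.34 = 63.4 × (5.8000)^0.34
    = 63.4 × 1.8179 = 115.2537 km/h

115.3 km/h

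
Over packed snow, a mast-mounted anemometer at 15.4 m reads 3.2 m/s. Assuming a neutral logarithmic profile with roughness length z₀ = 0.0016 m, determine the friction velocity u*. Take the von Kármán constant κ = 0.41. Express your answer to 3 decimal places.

u* ≈ 0.143 m/s

Log law: V(z) = (u*/κ) · ln(z/z₀) ⇒ u* = κ · V / ln(z/z₀)
u* = 0.41 × 3.2 / ln(15.4/0.0016) = 0.41 × 3.2 / 9.1721
   = 1.3120 / 9.1721 = 0.1430 m/s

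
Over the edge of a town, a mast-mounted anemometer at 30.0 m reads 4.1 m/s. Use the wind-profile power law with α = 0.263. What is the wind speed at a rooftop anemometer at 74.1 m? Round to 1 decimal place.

Power-law profile: V₂ = V₁ · (z₂/z₁)^α
V₂ = 4.1 × (74.1/30.0)^0.263 = 4.1 × (2.4700)^0.263
    = 4.1 × 1.2685 = 5.2007 m/s

5.2 m/s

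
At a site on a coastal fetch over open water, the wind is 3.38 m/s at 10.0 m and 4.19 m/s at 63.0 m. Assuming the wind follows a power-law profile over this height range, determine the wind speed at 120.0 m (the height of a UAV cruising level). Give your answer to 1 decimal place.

4.5 m/s

First find α: α = ln(V₂/V₁)/ln(z₂/z₁) = ln(4.19/3.38)/ln(63.0/10.0) = 0.21483/1.84055 = 0.1167
Extrapolate from 63.0 m to 120.0 m: V₃ = 4.19 × (120.0/63.0)^0.1167 = 4.19 × 1.0781 = 4.5173 m/s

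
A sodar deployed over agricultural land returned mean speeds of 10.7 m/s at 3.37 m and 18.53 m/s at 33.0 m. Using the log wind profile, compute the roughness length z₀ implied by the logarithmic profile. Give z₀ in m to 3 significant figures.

z₀ ≈ 0.149 m

Log law: V(z) ∝ ln(z/z₀). With r = V₁/V₂ = 10.7/18.53 = 0.57744,
r · ln(z₂/z₀) = ln(z₁/z₀) ⇒ ln z₀ = (ln z₁ − r·ln z₂)/(1 − r)
ln z₀ = (1.21491 − 0.57744×3.49651) / 0.42256 = -1.9030
z₀ = exp(-1.9030) = 0.1491 m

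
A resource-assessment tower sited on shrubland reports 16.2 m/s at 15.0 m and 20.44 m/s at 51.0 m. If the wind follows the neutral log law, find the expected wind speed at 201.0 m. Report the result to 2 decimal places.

Log law: V ∝ ln(z/z₀). From the pair, with r = V₁/V₂ = 0.79256,
ln z₀ = (ln z₁ − r·ln z₂)/(1 − r) = (2.7081 − 0.79256×3.9318)/0.20744 = -1.9677 → z₀ = 0.1398 m
V₃ = V₁ · ln(z₃/z₀)/ln(z₁/z₀) = 16.2 × 7.2710/4.6757 = 25.1917 m/s

25.19 m/s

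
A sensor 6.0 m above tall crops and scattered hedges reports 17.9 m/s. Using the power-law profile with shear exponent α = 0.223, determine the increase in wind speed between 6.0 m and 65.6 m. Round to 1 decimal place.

Power law: V₂ = V₁ · (z₂/z₁)^α = 17.9 × (10.9333)^0.223 = 30.5137 m/s
ΔV = 30.5137 − 17.9 = 12.6137 m/s

12.6 m/s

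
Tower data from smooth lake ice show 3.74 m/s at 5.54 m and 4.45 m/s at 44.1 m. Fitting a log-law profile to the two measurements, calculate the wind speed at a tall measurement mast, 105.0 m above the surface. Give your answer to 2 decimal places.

4.75 m/s

Log law: V ∝ ln(z/z₀). From the pair, with r = V₁/V₂ = 0.84045,
ln z₀ = (ln z₁ − r·ln z₂)/(1 − r) = (1.7120 − 0.84045×3.7865)/0.15955 = -9.2155 → z₀ = 0.00009949 m
V₃ = V₁ · ln(z₃/z₀)/ln(z₁/z₀) = 3.74 × 13.8694/10.9275 = 4.7469 m/s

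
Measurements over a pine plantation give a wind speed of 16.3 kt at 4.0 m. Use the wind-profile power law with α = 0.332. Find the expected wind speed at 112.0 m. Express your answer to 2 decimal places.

49.28 kt

Power-law profile: V₂ = V₁ · (z₂/z₁)^α
V₂ = 16.3 × (112.0/4.0)^0.332 = 16.3 × (28.0000)^0.332
    = 16.3 × 3.0231 = 49.2770 kt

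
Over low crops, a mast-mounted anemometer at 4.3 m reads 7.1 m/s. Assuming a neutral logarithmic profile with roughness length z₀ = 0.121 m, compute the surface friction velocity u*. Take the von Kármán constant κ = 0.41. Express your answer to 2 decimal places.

u* ≈ 0.82 m/s

Log law: V(z) = (u*/κ) · ln(z/z₀) ⇒ u* = κ · V / ln(z/z₀)
u* = 0.41 × 7.1 / ln(4.3/0.121) = 0.41 × 7.1 / 3.5706
   = 2.9110 / 3.5706 = 0.8153 m/s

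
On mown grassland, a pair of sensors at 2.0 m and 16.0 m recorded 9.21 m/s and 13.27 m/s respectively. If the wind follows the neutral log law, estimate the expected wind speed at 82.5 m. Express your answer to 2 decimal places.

Log law: V ∝ ln(z/z₀). From the pair, with r = V₁/V₂ = 0.69405,
ln z₀ = (ln z₁ − r·ln z₂)/(1 − r) = (0.6931 − 0.69405×2.7726)/0.30595 = -4.0240 → z₀ = 0.01788 m
V₃ = V₁ · ln(z₃/z₀)/ln(z₁/z₀) = 9.21 × 8.4368/4.7172 = 16.4724 m/s

16.47 m/s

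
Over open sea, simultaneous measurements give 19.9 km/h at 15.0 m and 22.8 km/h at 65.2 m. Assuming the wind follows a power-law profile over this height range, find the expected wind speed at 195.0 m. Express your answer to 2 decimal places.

First find α: α = ln(V₂/V₁)/ln(z₂/z₁) = ln(22.8/19.9)/ln(65.2/15.0) = 0.13604/1.46941 = 0.0926
Extrapolate from 65.2 m to 195.0 m: V₃ = 22.8 × (195.0/65.2)^0.0926 = 22.8 × 1.1067 = 25.2339 km/h

25.23 km/h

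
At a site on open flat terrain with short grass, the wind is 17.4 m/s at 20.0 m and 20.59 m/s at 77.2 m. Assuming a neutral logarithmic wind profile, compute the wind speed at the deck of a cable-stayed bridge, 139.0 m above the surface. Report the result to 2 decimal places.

Log law: V ∝ ln(z/z₀). From the pair, with r = V₁/V₂ = 0.84507,
ln z₀ = (ln z₁ − r·ln z₂)/(1 − r) = (2.9957 − 0.84507×4.3464)/0.15493 = -4.3715 → z₀ = 0.01263 m
V₃ = V₁ · ln(z₃/z₀)/ln(z₁/z₀) = 17.4 × 9.3060/7.3673 = 21.9789 m/s

21.98 m/s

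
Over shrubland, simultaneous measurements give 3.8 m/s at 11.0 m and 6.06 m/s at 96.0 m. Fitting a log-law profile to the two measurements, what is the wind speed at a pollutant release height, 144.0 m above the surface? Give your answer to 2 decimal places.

6.48 m/s

Log law: V ∝ ln(z/z₀). From the pair, with r = V₁/V₂ = 0.62706,
ln z₀ = (ln z₁ − r·ln z₂)/(1 − r) = (2.3979 − 0.62706×4.5643)/0.37294 = -1.2448 → z₀ = 0.2880 m
V₃ = V₁ · ln(z₃/z₀)/ln(z₁/z₀) = 3.8 × 6.2146/3.6427 = 6.4830 m/s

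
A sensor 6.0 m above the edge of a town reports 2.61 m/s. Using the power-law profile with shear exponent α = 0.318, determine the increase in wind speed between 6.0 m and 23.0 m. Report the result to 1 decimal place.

1.4 m/s

Power law: V₂ = V₁ · (z₂/z₁)^α = 2.61 × (3.8333)^0.318 = 4.0015 m/s
ΔV = 4.0015 − 2.61 = 1.3915 m/s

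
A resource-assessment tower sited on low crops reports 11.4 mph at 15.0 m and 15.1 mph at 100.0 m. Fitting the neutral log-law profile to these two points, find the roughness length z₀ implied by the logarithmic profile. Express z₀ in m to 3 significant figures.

Log law: V(z) ∝ ln(z/z₀). With r = V₁/V₂ = 11.4/15.1 = 0.75497,
r · ln(z₂/z₀) = ln(z₁/z₀) ⇒ ln z₀ = (ln z₁ − r·ln z₂)/(1 − r)
ln z₀ = (2.70805 − 0.75497×4.60517) / 0.24503 = -3.1371
z₀ = exp(-3.1371) = 0.04341 m

z₀ ≈ 0.0434 m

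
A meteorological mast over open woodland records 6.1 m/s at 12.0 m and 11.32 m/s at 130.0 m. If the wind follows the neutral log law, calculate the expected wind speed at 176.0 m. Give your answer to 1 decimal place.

12.0 m/s

Log law: V ∝ ln(z/z₀). From the pair, with r = V₁/V₂ = 0.53887,
ln z₀ = (ln z₁ − r·ln z₂)/(1 − r) = (2.4849 − 0.53887×4.8675)/0.46113 = -0.2994 → z₀ = 0.7413 m
V₃ = V₁ · ln(z₃/z₀)/ln(z₁/z₀) = 6.1 × 5.4699/2.7843 = 11.9837 m/s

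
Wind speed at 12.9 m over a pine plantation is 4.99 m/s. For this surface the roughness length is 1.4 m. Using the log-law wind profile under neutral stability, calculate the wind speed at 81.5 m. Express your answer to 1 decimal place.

Log law: V(z) ∝ ln(z/z₀), so V₂/V₁ = ln(z₂/z₀) / ln(z₁/z₀).
ln(81.5/1.4) = 4.0641, ln(12.9/1.4) = 2.2208
V₂ = 4.99 × 4.0641/2.2208 = 4.99 × 1.8301 = 9.1320 m/s

9.1 m/s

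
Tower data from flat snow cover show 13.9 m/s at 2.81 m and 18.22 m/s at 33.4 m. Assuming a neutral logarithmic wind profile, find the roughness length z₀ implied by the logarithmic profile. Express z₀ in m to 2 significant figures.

Log law: V(z) ∝ ln(z/z₀). With r = V₁/V₂ = 13.9/18.22 = 0.76290,
r · ln(z₂/z₀) = ln(z₁/z₀) ⇒ ln z₀ = (ln z₁ − r·ln z₂)/(1 − r)
ln z₀ = (1.03318 − 0.76290×3.50856) / 0.23710 = -6.9316
z₀ = exp(-6.9316) = 0.0009765 m

z₀ ≈ 0.00098 m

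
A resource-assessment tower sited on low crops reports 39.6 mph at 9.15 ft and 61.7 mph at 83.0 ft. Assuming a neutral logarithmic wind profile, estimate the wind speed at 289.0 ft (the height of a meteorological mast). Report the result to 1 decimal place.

Log law: V ∝ ln(z/z₀). From the pair, with r = V₁/V₂ = 0.64182,
ln z₀ = (ln z₁ − r·ln z₂)/(1 − r) = (2.2138 − 0.64182×4.4188)/0.35818 = -1.7374 → z₀ = 0.1760 ft
V₃ = V₁ · ln(z₃/z₀)/ln(z₁/z₀) = 39.6 × 7.4039/3.9512 = 74.2037 mph

74.2 mph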